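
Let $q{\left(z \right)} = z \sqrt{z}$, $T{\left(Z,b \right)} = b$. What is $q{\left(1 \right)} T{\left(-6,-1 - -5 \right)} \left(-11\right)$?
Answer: $-44$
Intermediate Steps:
$q{\left(z \right)} = z^{\frac{3}{2}}$
$q{\left(1 \right)} T{\left(-6,-1 - -5 \right)} \left(-11\right) = 1^{\frac{3}{2}} \left(-1 - -5\right) \left(-11\right) = 1 \left(-1 + 5\right) \left(-11\right) = 1 \cdot 4 \left(-11\right) = 4 \left(-11\right) = -44$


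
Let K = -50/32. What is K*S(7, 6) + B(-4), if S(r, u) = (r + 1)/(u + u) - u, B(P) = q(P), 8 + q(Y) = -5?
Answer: -14/3 ≈ -4.6667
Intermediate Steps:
q(Y) = -13 (q(Y) = -8 - 5 = -13)
K = -25/16 (K = -50*1/32 = -25/16 ≈ -1.5625)
B(P) = -13
S(r, u) = -u + (1 + r)/(2*u) (S(r, u) = (1 + r)/((2*u)) - u = (1 + r)*(1/(2*u)) - u = (1 + r)/(2*u) - u = -u + (1 + r)/(2*u))
K*S(7, 6) + B(-4) = -25*(1 + 7 - 2*6**2)/(32*6) - 13 = -25*(1 + 7 - 2*36)/(32*6) - 13 = -25*(1 + 7 - 72)/(32*6) - 13 = -25*(-64)/(32*6) - 13 = -25/16*(-16/3) - 13 = 25/3 - 13 = -14/3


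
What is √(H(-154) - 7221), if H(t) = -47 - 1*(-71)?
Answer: I*√7197 ≈ 84.835*I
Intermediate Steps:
H(t) = 24 (H(t) = -47 + 71 = 24)
√(H(-154) - 7221) = √(24 - 7221) = √(-7197) = I*√7197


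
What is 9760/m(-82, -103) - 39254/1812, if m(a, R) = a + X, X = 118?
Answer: 677999/2718 ≈ 249.45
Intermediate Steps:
m(a, R) = 118 + a (m(a, R) = a + 118 = 118 + a)
9760/m(-82, -103) - 39254/1812 = 9760/(118 - 82) - 39254/1812 = 9760/36 - 39254*1/1812 = 9760*(1/36) - 19627/906 = 2440/9 - 19627/906 = 677999/2718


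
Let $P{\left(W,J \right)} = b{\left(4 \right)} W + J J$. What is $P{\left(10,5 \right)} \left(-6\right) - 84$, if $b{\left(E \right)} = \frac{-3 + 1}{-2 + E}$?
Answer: $-174$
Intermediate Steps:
$b{\left(E \right)} = - \frac{2}{-2 + E}$
$P{\left(W,J \right)} = J^{2} - W$ ($P{\left(W,J \right)} = - \frac{2}{-2 + 4} W + J J = - \frac{2}{2} W + J^{2} = \left(-2\right) \frac{1}{2} W + J^{2} = - W + J^{2} = J^{2} - W$)
$P{\left(10,5 \right)} \left(-6\right) - 84 = \left(5^{2} - 10\right) \left(-6\right) - 84 = \left(25 - 10\right) \left(-6\right) - 84 = 15 \left(-6\right) - 84 = -90 - 84 = -174$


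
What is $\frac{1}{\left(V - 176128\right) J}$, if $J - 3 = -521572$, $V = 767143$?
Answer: $- \frac{1}{308255102535} \approx -3.2441 \cdot 10^{-12}$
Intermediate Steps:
$J = -521569$ ($J = 3 - 521572 = -521569$)
$\frac{1}{\left(V - 176128\right) J} = \frac{1}{\left(767143 - 176128\right) \left(-521569\right)} = \frac{1}{591015} \left(- \frac{1}{521569}\right) = - \frac{1}{308255102535}$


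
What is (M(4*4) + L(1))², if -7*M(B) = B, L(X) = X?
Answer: 81/49 ≈ 1.6531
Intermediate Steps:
M(B) = -B/7
(M(4*4) + L(1))² = (-4*4/7 + 1)² = (-⅐*16 + 1)² = (-16/7 + 1)² = (-9/7)² = 81/49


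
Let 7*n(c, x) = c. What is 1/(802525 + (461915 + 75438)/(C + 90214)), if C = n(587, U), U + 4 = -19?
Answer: 632085/507267776096 ≈ 1.2461e-6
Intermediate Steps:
U = -23 (U = -4 - 19 = -23)
n(c, x) = c/7
C = 587/7 (C = (⅐)*587 = 587/7 ≈ 83.857)
1/(802525 + (461915 + 75438)/(C + 90214)) = 1/(802525 + (461915 + 75438)/(587/7 + 90214)) = 1/(802525 + 537353/(632085/7)) = 1/(802525 + 537353*(7/632085)) = 1/(802525 + 3761471/632085) = 1/(507267776096/632085) = 632085/507267776096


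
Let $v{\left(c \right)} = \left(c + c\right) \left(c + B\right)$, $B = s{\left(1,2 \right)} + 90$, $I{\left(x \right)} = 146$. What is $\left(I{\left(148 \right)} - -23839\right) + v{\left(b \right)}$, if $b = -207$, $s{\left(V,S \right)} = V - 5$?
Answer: $74079$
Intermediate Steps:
$s{\left(V,S \right)} = -5 + V$
$B = 86$ ($B = \left(-5 + 1\right) + 90 = -4 + 90 = 86$)
$v{\left(c \right)} = 2 c \left(86 + c\right)$ ($v{\left(c \right)} = \left(c + c\right) \left(c + 86\right) = 2 c \left(86 + c\right)$)
$\left(I{\left(148 \right)} - -23839\right) + v{\left(b \right)} = \left(146 - -23839\right) + 2 \left(-207\right) \left(86 - 207\right) = \left(146 + 23839\right) + 2 \left(-207\right) \left(-121\right) = 23985 + 50094 = 74079$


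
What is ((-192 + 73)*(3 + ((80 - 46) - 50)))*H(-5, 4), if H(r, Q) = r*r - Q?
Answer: 32487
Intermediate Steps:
H(r, Q) = r² - Q
((-192 + 73)*(3 + ((80 - 46) - 50)))*H(-5, 4) = ((-192 + 73)*(3 + ((80 - 46) - 50)))*((-5)² - 1*4) = (-119*(3 + (34 - 50)))*(25 - 4) = -119*(3 - 16)*21 = -119*(-13)*21 = 1547*21 = 32487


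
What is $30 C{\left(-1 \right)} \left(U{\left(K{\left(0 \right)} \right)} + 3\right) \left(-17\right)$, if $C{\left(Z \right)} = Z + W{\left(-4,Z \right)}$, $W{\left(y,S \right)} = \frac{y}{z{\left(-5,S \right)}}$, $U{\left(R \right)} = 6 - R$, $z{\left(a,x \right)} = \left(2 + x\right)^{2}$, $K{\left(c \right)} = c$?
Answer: $22950$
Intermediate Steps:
$W{\left(y,S \right)} = \frac{y}{\left(2 + S\right)^{2}}$
$C{\left(Z \right)} = Z - \frac{4}{\left(2 + Z\right)^{2}}$
$30 C{\left(-1 \right)} \left(U{\left(K{\left(0 \right)} \right)} + 3\right) \left(-17\right) = 30 \left(-1 - \frac{4}{\left(2 - 1\right)^{2}}\right) \left(\left(6 - 0\right) + 3\right) \left(-17\right) = 30 \left(-1 - 4 \cdot 1^{-2}\right) \left(\left(6 + 0\right) + 3\right) \left(-17\right) = 30 \left(-1 - 4\right) \left(6 + 3\right) \left(-17\right) = 30 \left(-1 - 4\right) 9 \left(-17\right) = 30 \left(\left(-5\right) 9\right) \left(-17\right) = 30 \left(-45\right) \left(-17\right) = \left(-1350\right) \left(-17\right) = 22950$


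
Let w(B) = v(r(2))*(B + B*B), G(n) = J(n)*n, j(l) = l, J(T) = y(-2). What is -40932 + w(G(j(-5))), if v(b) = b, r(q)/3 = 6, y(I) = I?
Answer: -38952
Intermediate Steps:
r(q) = 18 (r(q) = 3*6 = 18)
J(T) = -2
G(n) = -2*n
w(B) = 18*B + 18*B² (w(B) = 18*(B + B*B) = 18*(B + B²) = 18*B + 18*B²)
-40932 + w(G(j(-5))) = -40932 + 18*(-2*(-5))*(1 - 2*(-5)) = -40932 + 18*10*(1 + 10) = -40932 + 18*10*11 = -40932 + 1980 = -38952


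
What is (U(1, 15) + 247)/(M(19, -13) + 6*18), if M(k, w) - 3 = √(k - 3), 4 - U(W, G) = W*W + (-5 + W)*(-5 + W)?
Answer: 234/115 ≈ 2.0348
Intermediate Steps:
U(W, G) = 4 - W² - (-5 + W)² (U(W, G) = 4 - (W*W + (-5 + W)*(-5 + W)) = 4 - (W² + (-5 + W)²) = 4 + (-W² - (-5 + W)²) = 4 - W² - (-5 + W)²)
M(k, w) = 3 + √(-3 + k) (M(k, w) = 3 + √(k - 3) = 3 + √(-3 + k))
(U(1, 15) + 247)/(M(19, -13) + 6*18) = ((4 - 1*1² - (-5 + 1)²) + 247)/((3 + √(-3 + 19)) + 6*18) = ((4 - 1*1 - 1*(-4)²) + 247)/((3 + √16) + 108) = ((4 - 1 - 1*16) + 247)/((3 + 4) + 108) = ((4 - 1 - 16) + 247)/(7 + 108) = (-13 + 247)/115 = 234*(1/115) = 234/115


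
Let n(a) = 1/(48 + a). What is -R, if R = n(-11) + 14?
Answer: -519/37 ≈ -14.027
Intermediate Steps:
R = 519/37 (R = 1/(48 - 11) + 14 = 1/37 + 14 = 519/37 ≈ 14.027)
-R = -1*519/37 = -519/37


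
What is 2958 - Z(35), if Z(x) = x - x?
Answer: 2958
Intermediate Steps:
Z(x) = 0
2958 - Z(35) = 2958 - 1*0 = 2958 + 0 = 2958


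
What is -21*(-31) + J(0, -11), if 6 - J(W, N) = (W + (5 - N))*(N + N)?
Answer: 1009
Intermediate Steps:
J(W, N) = 6 - 2*N*(5 + W - N) (J(W, N) = 6 - (W + (5 - N))*(N + N) = 6 - (5 + W - N)*2*N = 6 - 2*N*(5 + W - N))
-21*(-31) + J(0, -11) = -21*(-31) + (6 - 10*(-11) + 2*(-11)**2 - 2*(-11)*0) = 651 + (6 + 110 + 2*121 + 0) = 651 + (6 + 110 + 242 + 0) = 651 + 358 = 1009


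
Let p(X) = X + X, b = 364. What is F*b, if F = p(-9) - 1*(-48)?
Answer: 10920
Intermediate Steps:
p(X) = 2*X
F = 30 (F = 2*(-9) - 1*(-48) = -18 + 48 = 30)
F*b = 30*364 = 10920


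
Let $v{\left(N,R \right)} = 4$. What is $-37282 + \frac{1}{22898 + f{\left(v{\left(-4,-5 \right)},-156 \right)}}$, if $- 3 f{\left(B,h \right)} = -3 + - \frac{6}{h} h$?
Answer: $- \frac{853795081}{22901} \approx -37282.0$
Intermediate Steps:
$f{\left(B,h \right)} = 3$ ($f{\left(B,h \right)} = - \frac{-3 + - \frac{6}{h} h}{3} = - \frac{-3 - 6}{3} = \left(- \frac{1}{3}\right) \left(-9\right) = 3$)
$-37282 + \frac{1}{22898 + f{\left(v{\left(-4,-5 \right)},-156 \right)}} = -37282 + \frac{1}{22898 + 3} = -37282 + \frac{1}{22901} = - \frac{853795081}{22901}$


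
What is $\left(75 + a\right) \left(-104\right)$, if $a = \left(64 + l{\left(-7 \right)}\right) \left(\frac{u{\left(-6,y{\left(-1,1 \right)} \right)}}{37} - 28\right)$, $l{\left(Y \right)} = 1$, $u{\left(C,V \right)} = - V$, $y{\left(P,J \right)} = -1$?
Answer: $\frac{6708000}{37} \approx 1.813 \cdot 10^{5}$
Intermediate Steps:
$a = - \frac{67275}{37}$ ($a = \left(64 + 1\right) \left(\frac{\left(-1\right) \left(-1\right)}{37} - 28\right) = 65 \left(1 \cdot \frac{1}{37} - 28\right) = 65 \left(\frac{1}{37} - 28\right) = 65 \left(- \frac{1035}{37}\right) = - \frac{67275}{37} \approx -1818.2$)
$\left(75 + a\right) \left(-104\right) = \left(75 - \frac{67275}{37}\right) \left(-104\right) = \left(- \frac{64500}{37}\right) \left(-104\right) = \frac{6708000}{37}$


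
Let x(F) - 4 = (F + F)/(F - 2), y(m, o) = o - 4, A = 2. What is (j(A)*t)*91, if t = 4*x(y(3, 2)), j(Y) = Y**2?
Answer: 7280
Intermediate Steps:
y(m, o) = -4 + o
x(F) = 4 + 2*F/(-2 + F) (x(F) = 4 + (F + F)/(F - 2) = 4 + (2*F)/(-2 + F) = 4 + 2*F/(-2 + F))
t = 20 (t = 4*(2*(-4 + 3*(-4 + 2))/(-2 + (-4 + 2))) = 4*(2*(-4 + 3*(-2))/(-2 - 2)) = 4*(2*(-4 - 6)/(-4)) = 4*(2*(-1/4)*(-10)) = 4*5 = 20)
(j(A)*t)*91 = (2**2*20)*91 = (4*20)*91 = 80*91 = 7280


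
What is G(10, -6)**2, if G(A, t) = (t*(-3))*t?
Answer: 11664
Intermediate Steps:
G(A, t) = -3*t**2 (G(A, t) = (-3*t)*t = -3*t**2)
G(10, -6)**2 = (-3*(-6)**2)**2 = (-3*36)**2 = (-108)**2 = 11664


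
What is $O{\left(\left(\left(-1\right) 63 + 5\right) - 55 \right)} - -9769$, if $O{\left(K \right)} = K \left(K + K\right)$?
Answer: $35307$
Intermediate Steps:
$O{\left(K \right)} = 2 K^{2}$ ($O{\left(K \right)} = K 2 K = 2 K^{2}$)
$O{\left(\left(\left(-1\right) 63 + 5\right) - 55 \right)} - -9769 = 2 \left(\left(\left(-1\right) 63 + 5\right) - 55\right)^{2} - -9769 = 2 \left(\left(-63 + 5\right) - 55\right)^{2} + 9769 = 2 \left(-58 - 55\right)^{2} + 9769 = 2 \left(-113\right)^{2} + 9769 = 2 \cdot 12769 + 9769 = 25538 + 9769 = 35307$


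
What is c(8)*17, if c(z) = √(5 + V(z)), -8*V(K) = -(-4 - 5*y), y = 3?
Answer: 17*√42/4 ≈ 27.543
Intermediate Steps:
V(K) = -19/8 (V(K) = -(-1)*(-4 - 5*3)/8 = -(-1)*(-4 - 15)/8 = -(-1)*(-19)/8 = -⅛*19 = -19/8)
c(z) = √42/4 (c(z) = √(5 - 19/8) = √(21/8) = √42/4)
c(8)*17 = (√42/4)*17 = 17*√42/4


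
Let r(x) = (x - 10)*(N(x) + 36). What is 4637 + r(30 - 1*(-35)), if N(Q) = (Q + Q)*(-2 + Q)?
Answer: 457067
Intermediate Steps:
N(Q) = 2*Q*(-2 + Q) (N(Q) = (2*Q)*(-2 + Q) = 2*Q*(-2 + Q))
r(x) = (-10 + x)*(36 + 2*x*(-2 + x)) (r(x) = (x - 10)*(2*x*(-2 + x) + 36) = (-10 + x)*(36 + 2*x*(-2 + x)))
4637 + r(30 - 1*(-35)) = 4637 + (-360 - 24*(30 - 1*(-35))**2 + 2*(30 - 1*(-35))**3 + 76*(30 - 1*(-35))) = 4637 + (-360 - 24*(30 + 35)**2 + 2*(30 + 35)**3 + 76*(30 + 35)) = 4637 + (-360 - 24*65**2 + 2*65**3 + 76*65) = 4637 + (-360 - 24*4225 + 2*274625 + 4940) = 4637 + (-360 - 101400 + 549250 + 4940) = 4637 + 452430 = 457067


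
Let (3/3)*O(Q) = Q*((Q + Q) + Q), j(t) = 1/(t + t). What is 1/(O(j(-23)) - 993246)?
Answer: -2116/2101708533 ≈ -1.0068e-6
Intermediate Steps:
j(t) = 1/(2*t)
O(Q) = 3*Q² (O(Q) = Q*((Q + Q) + Q) = Q*(2*Q + Q) = Q*(3*Q) = 3*Q²)
1/(O(j(-23)) - 993246) = 1/(3*((½)/(-23))² - 993246) = 1/(3*((½)*(-1/23))² - 993246) = 1/(3*(-1/46)² - 993246) = 1/(3*(1/2116) - 993246) = 1/(3/2116 - 993246) = 1/(-2101708533/2116) = -2116/2101708533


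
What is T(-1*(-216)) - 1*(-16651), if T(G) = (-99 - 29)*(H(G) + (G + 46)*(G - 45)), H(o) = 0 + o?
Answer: -5745653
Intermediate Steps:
H(o) = o
T(G) = -128*G - 128*(-45 + G)*(46 + G) (T(G) = (-99 - 29)*(G + (G + 46)*(G - 45)) = -128*(G + (46 + G)*(-45 + G)) = -128*(G + (-45 + G)*(46 + G)) = -128*G - 128*(-45 + G)*(46 + G))
T(-1*(-216)) - 1*(-16651) = (264960 - (-256)*(-216) - 128*(-1*(-216))**2) - 1*(-16651) = (264960 - 256*216 - 128*216**2) + 16651 = (264960 - 55296 - 128*46656) + 16651 = (264960 - 55296 - 5971968) + 16651 = -5762304 + 16651 = -5745653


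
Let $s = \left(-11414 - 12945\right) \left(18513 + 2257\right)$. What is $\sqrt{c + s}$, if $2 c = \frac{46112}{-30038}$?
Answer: $\frac{i \sqrt{114124263331290262}}{15019} \approx 22493.0 i$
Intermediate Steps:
$c = - \frac{11528}{15019}$ ($c = \frac{46112 \frac{1}{-30038}}{2} = \frac{46112 \left(- \frac{1}{30038}\right)}{2} = \frac{1}{2} \left(- \frac{23056}{15019}\right) = - \frac{11528}{15019} \approx -0.76756$)
$s = -505936430$ ($s = \left(-24359\right) 20770 = -505936430$)
$\sqrt{c + s} = \sqrt{- \frac{11528}{15019} - 505936430} = \sqrt{- \frac{7598659253698}{15019}} = \frac{i \sqrt{114124263331290262}}{15019}$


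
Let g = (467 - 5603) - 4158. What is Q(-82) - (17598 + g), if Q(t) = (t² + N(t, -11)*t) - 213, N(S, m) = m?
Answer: -891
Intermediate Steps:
Q(t) = -213 + t² - 11*t (Q(t) = (t² - 11*t) - 213 = -213 + t² - 11*t)
g = -9294 (g = -5136 - 4158 = -9294)
Q(-82) - (17598 + g) = (-213 + (-82)² - 11*(-82)) - (17598 - 9294) = (-213 + 6724 + 902) - 1*8304 = 7413 - 8304 = -891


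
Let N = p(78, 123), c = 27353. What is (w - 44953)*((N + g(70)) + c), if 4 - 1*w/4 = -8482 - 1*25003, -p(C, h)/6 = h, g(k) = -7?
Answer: 2368191824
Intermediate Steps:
p(C, h) = -6*h
w = 133956 (w = 16 - 4*(-8482 - 1*25003) = 16 - 4*(-8482 - 25003) = 16 - 4*(-33485) = 16 + 133940 = 133956)
N = -738 (N = -6*123 = -738)
(w - 44953)*((N + g(70)) + c) = (133956 - 44953)*((-738 - 7) + 27353) = 89003*(-745 + 27353) = 89003*26608 = 2368191824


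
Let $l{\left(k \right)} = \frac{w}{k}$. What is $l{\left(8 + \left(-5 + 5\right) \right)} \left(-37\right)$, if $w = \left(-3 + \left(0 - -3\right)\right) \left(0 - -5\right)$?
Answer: $0$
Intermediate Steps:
$w = 0$ ($w = \left(-3 + \left(0 + 3\right)\right) \left(0 + 5\right) = \left(-3 + 3\right) 5 = 0 \cdot 5 = 0$)
$l{\left(k \right)} = 0$ ($l{\left(k \right)} = \frac{0}{k} = 0$)
$l{\left(8 + \left(-5 + 5\right) \right)} \left(-37\right) = 0 \left(-37\right) = 0$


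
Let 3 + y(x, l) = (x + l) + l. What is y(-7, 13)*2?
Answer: 32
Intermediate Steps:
y(x, l) = -3 + x + 2*l (y(x, l) = -3 + ((x + l) + l) = -3 + ((l + x) + l) = -3 + (x + 2*l) = -3 + x + 2*l)
y(-7, 13)*2 = (-3 - 7 + 2*13)*2 = (-3 - 7 + 26)*2 = 16*2 = 32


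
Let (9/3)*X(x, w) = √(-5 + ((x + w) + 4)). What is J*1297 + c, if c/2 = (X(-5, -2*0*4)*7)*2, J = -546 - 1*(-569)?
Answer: 29831 + 28*I*√6/3 ≈ 29831.0 + 22.862*I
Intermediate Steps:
J = 23 (J = -546 + 569 = 23)
X(x, w) = √(-1 + w + x)/3 (X(x, w) = √(-5 + ((x + w) + 4))/3 = √(-5 + ((w + x) + 4))/3 = √(-5 + (4 + w + x))/3 = √(-1 + w + x)/3)
c = 28*I*√6/3 (c = 2*(((√(-1 - 2*0*4 - 5)/3)*7)*2) = 2*(((√(-1 + 0*4 - 5)/3)*7)*2) = 2*(((√(-1 + 0 - 5)/3)*7)*2) = 2*(((√(-6)/3)*7)*2) = 2*((((I*√6)/3)*7)*2) = 2*(((I*√6/3)*7)*2) = 2*((7*I*√6/3)*2) = 2*(14*I*√6/3) = 28*I*√6/3 ≈ 22.862*I)
J*1297 + c = 23*1297 + 28*I*√6/3 = 29831 + 28*I*√6/3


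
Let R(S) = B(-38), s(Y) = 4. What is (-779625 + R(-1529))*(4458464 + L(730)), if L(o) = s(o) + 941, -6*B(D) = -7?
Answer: -20859969233887/6 ≈ -3.4767e+12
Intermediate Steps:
B(D) = 7/6 (B(D) = -1/6*(-7) = 7/6)
R(S) = 7/6
L(o) = 945 (L(o) = 4 + 941 = 945)
(-779625 + R(-1529))*(4458464 + L(730)) = (-779625 + 7/6)*(4458464 + 945) = -4677743/6*4459409 = -20859969233887/6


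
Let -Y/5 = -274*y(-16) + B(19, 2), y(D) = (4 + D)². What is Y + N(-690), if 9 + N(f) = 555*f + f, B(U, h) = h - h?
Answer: -186369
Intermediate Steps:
B(U, h) = 0
N(f) = -9 + 556*f (N(f) = -9 + (555*f + f) = -9 + 556*f)
Y = 197280 (Y = -5*(-274*(4 - 16)² + 0) = -5*(-274*(-12)² + 0) = -5*(-274*144 + 0) = -5*(-39456 + 0) = -5*(-39456) = 197280)
Y + N(-690) = 197280 + (-9 + 556*(-690)) = 197280 + (-9 - 383640) = 197280 - 383649 = -186369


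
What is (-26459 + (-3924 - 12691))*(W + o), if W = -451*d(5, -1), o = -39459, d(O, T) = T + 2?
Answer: 1719083340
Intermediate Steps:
d(O, T) = 2 + T
W = -451 (W = -451*(2 - 1) = -451*1 = -451)
(-26459 + (-3924 - 12691))*(W + o) = (-26459 + (-3924 - 12691))*(-451 - 39459) = (-26459 - 16615)*(-39910) = -43074*(-39910) = 1719083340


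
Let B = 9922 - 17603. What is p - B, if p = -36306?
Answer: -28625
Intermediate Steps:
B = -7681
p - B = -36306 - 1*(-7681) = -36306 + 7681 = -28625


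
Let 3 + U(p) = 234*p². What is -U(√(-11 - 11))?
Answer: 5151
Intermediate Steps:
U(p) = -3 + 234*p²
-U(√(-11 - 11)) = -(-3 + 234*(√(-11 - 11))²) = -(-3 + 234*(√(-22))²) = -(-3 + 234*(I*√22)²) = -(-3 + 234*(-22)) = -(-3 - 5148) = -1*(-5151) = 5151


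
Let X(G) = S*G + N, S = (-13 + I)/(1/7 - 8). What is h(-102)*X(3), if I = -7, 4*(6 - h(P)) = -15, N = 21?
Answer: 12285/44 ≈ 279.20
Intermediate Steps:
h(P) = 39/4 (h(P) = 6 - ¼*(-15) = 6 + 15/4 = 39/4)
S = 28/11 (S = (-13 - 7)/(1/7 - 8) = -20/(⅐ - 8) = -20/(-55/7) = -20*(-7/55) = 28/11 ≈ 2.5455)
X(G) = 21 + 28*G/11 (X(G) = 28*G/11 + 21 = 21 + 28*G/11)
h(-102)*X(3) = 39*(21 + (28/11)*3)/4 = 39*(21 + 84/11)/4 = (39/4)*(315/11) = 12285/44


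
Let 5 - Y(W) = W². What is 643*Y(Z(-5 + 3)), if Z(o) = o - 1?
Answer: -2572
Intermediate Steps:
Z(o) = -1 + o
Y(W) = 5 - W²
643*Y(Z(-5 + 3)) = 643*(5 - (-1 + (-5 + 3))²) = 643*(5 - (-1 - 2)²) = 643*(5 - 1*(-3)²) = 643*(5 - 1*9) = 643*(5 - 9) = 643*(-4) = -2572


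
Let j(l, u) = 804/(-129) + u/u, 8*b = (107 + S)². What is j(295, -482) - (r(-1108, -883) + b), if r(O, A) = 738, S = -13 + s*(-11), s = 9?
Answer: -256747/344 ≈ -746.36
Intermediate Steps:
S = -112 (S = -13 + 9*(-11) = -13 - 99 = -112)
b = 25/8 (b = (107 - 112)²/8 = (⅛)*(-5)² = (⅛)*25 = 25/8 ≈ 3.1250)
j(l, u) = -225/43 (j(l, u) = 804*(-1/129) + 1 = -268/43 + 1 = -225/43)
j(295, -482) - (r(-1108, -883) + b) = -225/43 - (738 + 25/8) = -225/43 - 1*5929/8 = -225/43 - 5929/8 = -256747/344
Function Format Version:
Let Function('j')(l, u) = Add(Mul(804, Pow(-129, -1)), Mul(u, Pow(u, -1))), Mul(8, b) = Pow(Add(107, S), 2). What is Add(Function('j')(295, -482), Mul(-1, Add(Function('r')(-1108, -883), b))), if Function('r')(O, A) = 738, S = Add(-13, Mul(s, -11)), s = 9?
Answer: Rational(-256747, 344) ≈ -746.36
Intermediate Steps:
S = -112 (S = Add(-13, Mul(9, -11)) = Add(-13, -99) = -112)
b = Rational(25, 8) (b = Mul(Rational(1, 8), Pow(Add(107, -112), 2)) = Mul(Rational(1, 8), Pow(-5, 2)) = Mul(Rational(1, 8), 25) = Rational(25, 8) ≈ 3.1250)
Function('j')(l, u) = Rational(-225, 43) (Function('j')(l, u) = Add(Mul(804, Rational(-1, 129)), 1) = Add(Rational(-268, 43), 1) = Rational(-225, 43))
Add(Function('j')(295, -482), Mul(-1, Add(Function('r')(-1108, -883), b))) = Add(Rational(-225, 43), Mul(-1, Add(738, Rational(25, 8)))) = Add(Rational(-225, 43), Mul(-1, Rational(5929, 8))) = Add(Rational(-225, 43), Rational(-5929, 8)) = Rational(-256747, 344)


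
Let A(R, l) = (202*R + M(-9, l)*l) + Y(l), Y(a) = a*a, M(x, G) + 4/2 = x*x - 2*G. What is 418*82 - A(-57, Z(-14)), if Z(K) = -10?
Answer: 46680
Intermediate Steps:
M(x, G) = -2 + x**2 - 2*G (M(x, G) = -2 + (x*x - 2*G) = -2 + (x**2 - 2*G) = -2 + x**2 - 2*G)
Y(a) = a**2
A(R, l) = l**2 + 202*R + l*(79 - 2*l) (A(R, l) = (202*R + (-2 + (-9)**2 - 2*l)*l) + l**2 = (202*R + (-2 + 81 - 2*l)*l) + l**2 = (202*R + (79 - 2*l)*l) + l**2 = (202*R + l*(79 - 2*l)) + l**2 = l**2 + 202*R + l*(79 - 2*l))
418*82 - A(-57, Z(-14)) = 418*82 - (-1*(-10)**2 + 79*(-10) + 202*(-57)) = 34276 - (-1*100 - 790 - 11514) = 34276 - (-100 - 790 - 11514) = 34276 - 1*(-12404) = 34276 + 12404 = 46680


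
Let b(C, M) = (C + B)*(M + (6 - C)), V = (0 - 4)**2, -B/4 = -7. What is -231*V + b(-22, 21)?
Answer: -3402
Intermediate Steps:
B = 28 (B = -4*(-7) = 28)
V = 16 (V = (-4)**2 = 16)
b(C, M) = (28 + C)*(6 + M - C) (b(C, M) = (C + 28)*(M + (6 - C)) = (28 + C)*(6 + M - C))
-231*V + b(-22, 21) = -231*16 + (168 - 1*(-22)**2 - 22*(-22) + 28*21 - 22*21) = -3696 + (168 - 1*484 + 484 + 588 - 462) = -3696 + (168 - 484 + 484 + 588 - 462) = -3696 + 294 = -3402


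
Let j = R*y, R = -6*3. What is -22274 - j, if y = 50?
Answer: -21374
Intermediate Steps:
R = -18
j = -900 (j = -18*50 = -900)
-22274 - j = -22274 - 1*(-900) = -22274 + 900 = -21374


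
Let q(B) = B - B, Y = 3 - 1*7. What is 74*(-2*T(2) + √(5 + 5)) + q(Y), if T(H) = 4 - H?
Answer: -296 + 74*√10 ≈ -61.991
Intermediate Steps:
Y = -4 (Y = 3 - 7 = -4)
q(B) = 0
74*(-2*T(2) + √(5 + 5)) + q(Y) = 74*(-2*(4 - 1*2) + √(5 + 5)) + 0 = 74*(-2*(4 - 2) + √10) + 0 = 74*(-2*2 + √10) + 0 = 74*(-4 + √10) + 0 = (-296 + 74*√10) + 0 = -296 + 74*√10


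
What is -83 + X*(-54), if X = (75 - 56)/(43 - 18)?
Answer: -3101/25 ≈ -124.04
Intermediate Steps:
X = 19/25 ≈ 0.76000
-83 + X*(-54) = -83 + (19/25)*(-54) = -83 - 1026/25 = -3101/25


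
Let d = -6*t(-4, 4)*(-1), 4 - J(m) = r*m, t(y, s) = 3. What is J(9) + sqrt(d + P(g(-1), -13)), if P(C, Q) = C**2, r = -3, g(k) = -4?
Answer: 31 + sqrt(34) ≈ 36.831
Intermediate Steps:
J(m) = 4 + 3*m (J(m) = 4 - (-3)*m = 4 + 3*m)
d = 18 (d = -6*3*(-1) = -18*(-1) = 18)
J(9) + sqrt(d + P(g(-1), -13)) = (4 + 3*9) + sqrt(18 + (-4)**2) = (4 + 27) + sqrt(18 + 16) = 31 + sqrt(34)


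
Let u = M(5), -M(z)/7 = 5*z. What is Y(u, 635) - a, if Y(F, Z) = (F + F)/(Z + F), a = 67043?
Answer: -3084013/46 ≈ -67044.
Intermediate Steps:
M(z) = -35*z
u = -175 (u = -35*5 = -175)
Y(F, Z) = 2*F/(F + Z) (Y(F, Z) = (2*F)/(F + Z) = 2*F/(F + Z))
Y(u, 635) - a = 2*(-175)/(-175 + 635) - 1*67043 = 2*(-175)/460 - 67043 = 2*(-175)*(1/460) - 67043 = -35/46 - 67043 = -3084013/46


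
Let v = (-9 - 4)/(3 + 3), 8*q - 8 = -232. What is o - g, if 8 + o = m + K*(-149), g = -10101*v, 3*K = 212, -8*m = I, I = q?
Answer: -97258/3 ≈ -32419.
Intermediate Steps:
q = -28 (q = 1 + (1/8)*(-232) = 1 - 29 = -28)
I = -28
v = -13/6 ≈ -2.1667
m = 7/2 (m = -1/8*(-28) = 7/2 ≈ 3.5000)
K = 212/3 (K = (1/3)*212 = 212/3 ≈ 70.667)
g = 43771/2 (g = -10101*(-13/6) = 43771/2 ≈ 21886.)
o = -63203/6 (o = -8 + (7/2 + (212/3)*(-149)) = -8 + (7/2 - 31588/3) = -8 - 63155/6 = -63203/6 ≈ -10534.)
o - g = -63203/6 - 1*43771/2 = -63203/6 - 43771/2 = -97258/3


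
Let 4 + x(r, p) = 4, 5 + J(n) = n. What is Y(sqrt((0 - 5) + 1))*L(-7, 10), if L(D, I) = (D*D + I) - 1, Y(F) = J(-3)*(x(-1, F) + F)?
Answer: -928*I ≈ -928.0*I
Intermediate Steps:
J(n) = -5 + n
x(r, p) = 0 (x(r, p) = -4 + 4 = 0)
Y(F) = -8*F (Y(F) = (-5 - 3)*(0 + F) = -8*F)
L(D, I) = -1 + I + D**2 (L(D, I) = (D**2 + I) - 1 = (I + D**2) - 1 = -1 + I + D**2)
Y(sqrt((0 - 5) + 1))*L(-7, 10) = (-8*sqrt((0 - 5) + 1))*(-1 + 10 + (-7)**2) = (-8*sqrt(-5 + 1))*(-1 + 10 + 49) = -16*I*58 = -928*I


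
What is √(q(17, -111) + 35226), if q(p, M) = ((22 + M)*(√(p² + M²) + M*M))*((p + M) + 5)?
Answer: √(97629867 + 7921*√12610) ≈ 9925.7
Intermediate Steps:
q(p, M) = (22 + M)*(M² + √(M² + p²))*(5 + M + p) (q(p, M) = ((22 + M)*(√(M² + p²) + M²))*((M + p) + 5) = ((22 + M)*(M² + √(M² + p²)))*(5 + M + p) = (22 + M)*(M² + √(M² + p²))*(5 + M + p))
√(q(17, -111) + 35226) = √(((-111)⁴ + 27*(-111)³ + 110*(-111)² + 110*√((-111)² + 17²) + 17*(-111)³ + (-111)²*√((-111)² + 17²) + 22*17*(-111)² + 22*17*√((-111)² + 17²) + 27*(-111)*√((-111)² + 17²) - 111*17*√((-111)² + 17²)) + 35226) = √((151807041 + 27*(-1367631) + 110*12321 + 110*√(12321 + 289) + 17*(-1367631) + 12321*√(12321 + 289) + 22*17*12321 + 22*17*√(12321 + 289) + 27*(-111)*√(12321 + 289) - 111*17*√(12321 + 289)) + 35226) = √((151807041 - 36926037 + 1355310 + 110*√12610 - 23249727 + 12321*√12610 + 4608054 + 22*17*√12610 + 27*(-111)*√12610 - 111*17*√12610) + 35226) = √((151807041 - 36926037 + 1355310 + 110*√12610 - 23249727 + 12321*√12610 + 4608054 + 374*√12610 - 2997*√12610 - 1887*√12610) + 35226) = √((97594641 + 7921*√12610) + 35226) = √(97629867 + 7921*√12610)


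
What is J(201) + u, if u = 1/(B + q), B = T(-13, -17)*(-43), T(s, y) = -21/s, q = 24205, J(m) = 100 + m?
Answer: 94442375/313762 ≈ 301.00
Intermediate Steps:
B = -903/13 (B = -21/(-13)*(-43) = -21*(-1/13)*(-43) = (21/13)*(-43) = -903/13 ≈ -69.462)
u = 13/313762 (u = 1/(-903/13 + 24205) = 1/(313762/13) = 13/313762 ≈ 4.1433e-5)
J(201) + u = (100 + 201) + 13/313762 = 301 + 13/313762 = 94442375/313762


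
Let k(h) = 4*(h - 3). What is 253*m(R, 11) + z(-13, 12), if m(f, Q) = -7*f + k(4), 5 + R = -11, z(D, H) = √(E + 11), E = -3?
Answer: 29348 + 2*√2 ≈ 29351.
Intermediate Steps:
z(D, H) = 2*√2 (z(D, H) = √(-3 + 11) = √8 = 2*√2)
k(h) = -12 + 4*h (k(h) = 4*(-3 + h) = -12 + 4*h)
R = -16 (R = -5 - 11 = -16)
m(f, Q) = 4 - 7*f (m(f, Q) = -7*f + (-12 + 4*4) = -7*f + (-12 + 16) = -7*f + 4 = 4 - 7*f)
253*m(R, 11) + z(-13, 12) = 253*(4 - 7*(-16)) + 2*√2 = 253*(4 + 112) + 2*√2 = 253*116 + 2*√2 = 29348 + 2*√2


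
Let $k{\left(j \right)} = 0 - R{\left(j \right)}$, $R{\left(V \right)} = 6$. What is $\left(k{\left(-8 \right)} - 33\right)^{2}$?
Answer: $1521$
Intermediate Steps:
$k{\left(j \right)} = -6$ ($k{\left(j \right)} = 0 - 6 = -6$)
$\left(k{\left(-8 \right)} - 33\right)^{2} = \left(-6 - 33\right)^{2} = \left(-39\right)^{2} = 1521$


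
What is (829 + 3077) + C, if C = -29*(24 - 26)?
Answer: 3964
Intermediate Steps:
C = 58 (C = -29*(-2) = 58)
(829 + 3077) + C = (829 + 3077) + 58 = 3906 + 58 = 3964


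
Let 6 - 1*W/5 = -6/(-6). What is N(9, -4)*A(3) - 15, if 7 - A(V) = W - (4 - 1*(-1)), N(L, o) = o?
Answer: 37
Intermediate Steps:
W = 25 (W = 30 - (-30)/(-6) = 30 - (-30)*(-1)/6 = 30 - 5*1 = 30 - 5 = 25)
A(V) = -13 (A(V) = 7 - (25 - (4 - 1*(-1))) = 7 - (25 - (4 + 1)) = 7 - (25 - 1*5) = 7 - (25 - 5) = 7 - 1*20 = 7 - 20 = -13)
N(9, -4)*A(3) - 15 = -4*(-13) - 15 = 52 - 15 = 37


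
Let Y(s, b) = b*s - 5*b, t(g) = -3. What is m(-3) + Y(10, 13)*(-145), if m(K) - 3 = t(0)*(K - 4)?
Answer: -9401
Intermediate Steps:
Y(s, b) = -5*b + b*s
m(K) = 15 - 3*K (m(K) = 3 - 3*(K - 4) = 3 - 3*(-4 + K) = 3 + (12 - 3*K) = 15 - 3*K)
m(-3) + Y(10, 13)*(-145) = (15 - 3*(-3)) + (13*(-5 + 10))*(-145) = (15 + 9) + (13*5)*(-145) = 24 + 65*(-145) = 24 - 9425 = -9401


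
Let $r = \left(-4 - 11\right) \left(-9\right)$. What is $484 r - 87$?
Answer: $65253$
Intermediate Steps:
$r = 135$ ($r = \left(-15\right) \left(-9\right) = 135$)
$484 r - 87 = 484 \cdot 135 - 87 = 65340 - 87 = 65253$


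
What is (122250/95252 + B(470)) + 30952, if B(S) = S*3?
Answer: 1541333737/47626 ≈ 32363.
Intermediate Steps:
B(S) = 3*S
(122250/95252 + B(470)) + 30952 = (122250/95252 + 3*470) + 30952 = (122250*(1/95252) + 1410) + 30952 = (61125/47626 + 1410) + 30952 = 67213785/47626 + 30952 = 1541333737/47626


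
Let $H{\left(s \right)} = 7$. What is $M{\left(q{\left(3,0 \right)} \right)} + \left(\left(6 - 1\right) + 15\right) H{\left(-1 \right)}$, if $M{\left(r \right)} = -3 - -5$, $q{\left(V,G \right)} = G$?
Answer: $142$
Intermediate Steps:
$M{\left(r \right)} = 2$ ($M{\left(r \right)} = -3 + 5 = 2$)
$M{\left(q{\left(3,0 \right)} \right)} + \left(\left(6 - 1\right) + 15\right) H{\left(-1 \right)} = 2 + \left(\left(6 - 1\right) + 15\right) 7 = 2 + \left(5 + 15\right) 7 = 2 + 20 \cdot 7 = 2 + 140 = 142$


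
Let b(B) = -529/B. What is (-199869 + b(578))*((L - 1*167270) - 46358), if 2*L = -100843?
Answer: 61008537164289/1156 ≈ 5.2776e+10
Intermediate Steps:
L = -100843/2 (L = (1/2)*(-100843) = -100843/2 ≈ -50422.)
(-199869 + b(578))*((L - 1*167270) - 46358) = (-199869 - 529/578)*((-100843/2 - 1*167270) - 46358) = (-199869 - 529*1/578)*((-100843/2 - 167270) - 46358) = (-199869 - 529/578)*(-435383/2 - 46358) = -115524811/578*(-528099/2) = 61008537164289/1156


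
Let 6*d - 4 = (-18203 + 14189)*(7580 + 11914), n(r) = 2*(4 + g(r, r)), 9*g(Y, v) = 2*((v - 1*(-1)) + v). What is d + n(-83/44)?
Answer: -1291106378/99 ≈ -1.3041e+7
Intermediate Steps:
g(Y, v) = 2/9 + 4*v/9 (g(Y, v) = (2*((v - 1*(-1)) + v))/9 = (2*((v + 1) + v))/9 = (2*((1 + v) + v))/9 = (2*(1 + 2*v))/9 = (2 + 4*v)/9 = 2/9 + 4*v/9)
n(r) = 76/9 + 8*r/9 (n(r) = 2*(4 + (2/9 + 4*r/9)) = 2*(38/9 + 4*r/9) = 76/9 + 8*r/9)
d = -39124456/3 (d = 2/3 + ((-18203 + 14189)*(7580 + 11914))/6 = 2/3 + (-4014*19494)/6 = 2/3 + (1/6)*(-78248916) = 2/3 - 13041486 = -39124456/3 ≈ -1.3041e+7)
d + n(-83/44) = -39124456/3 + (76/9 + 8*(-83/44)/9) = -39124456/3 + (76/9 + 8*(-83*1/44)/9) = -39124456/3 + (76/9 + (8/9)*(-83/44)) = -39124456/3 + (76/9 - 166/99) = -39124456/3 + 670/99 = -1291106378/99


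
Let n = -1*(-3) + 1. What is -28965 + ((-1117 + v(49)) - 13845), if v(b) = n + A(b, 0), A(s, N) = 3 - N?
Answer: -43920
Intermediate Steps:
n = 4 (n = 3 + 1 = 4)
v(b) = 7 (v(b) = 4 + (3 - 1*0) = 4 + (3 + 0) = 4 + 3 = 7)
-28965 + ((-1117 + v(49)) - 13845) = -28965 + ((-1117 + 7) - 13845) = -28965 + (-1110 - 13845) = -28965 - 14955 = -43920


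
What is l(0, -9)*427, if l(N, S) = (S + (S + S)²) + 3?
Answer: 135786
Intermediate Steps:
l(N, S) = 3 + S + 4*S² (l(N, S) = (S + (2*S)²) + 3 = (S + 4*S²) + 3 = 3 + S + 4*S²)
l(0, -9)*427 = (3 - 9 + 4*(-9)²)*427 = (3 - 9 + 4*81)*427 = (3 - 9 + 324)*427 = 318*427 = 135786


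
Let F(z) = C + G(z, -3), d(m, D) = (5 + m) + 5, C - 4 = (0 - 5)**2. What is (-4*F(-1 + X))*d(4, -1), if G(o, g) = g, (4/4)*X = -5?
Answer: -1456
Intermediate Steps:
X = -5
C = 29 (C = 4 + (0 - 5)**2 = 4 + (-5)**2 = 4 + 25 = 29)
d(m, D) = 10 + m
F(z) = 26 (F(z) = 29 - 3 = 26)
(-4*F(-1 + X))*d(4, -1) = (-4*26)*(10 + 4) = -104*14 = -1456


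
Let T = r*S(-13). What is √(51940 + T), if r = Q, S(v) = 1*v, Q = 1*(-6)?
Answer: √52018 ≈ 228.07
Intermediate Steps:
Q = -6
S(v) = v
r = -6
T = 78 (T = -6*(-13) = 78)
√(51940 + T) = √(51940 + 78) = √52018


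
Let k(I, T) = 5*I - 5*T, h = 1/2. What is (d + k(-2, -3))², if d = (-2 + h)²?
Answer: 841/16 ≈ 52.563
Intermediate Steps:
h = ½ ≈ 0.50000
k(I, T) = -5*T + 5*I
d = 9/4 (d = (-2 + ½)² = (-3/2)² = 9/4 ≈ 2.2500)
(d + k(-2, -3))² = (9/4 + (-5*(-3) + 5*(-2)))² = (9/4 + (15 - 10))² = (9/4 + 5)² = (29/4)² = 841/16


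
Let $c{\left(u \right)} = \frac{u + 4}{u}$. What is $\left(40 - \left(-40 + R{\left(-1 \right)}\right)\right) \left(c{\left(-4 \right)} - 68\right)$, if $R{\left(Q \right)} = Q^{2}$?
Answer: $-5372$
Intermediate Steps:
$c{\left(u \right)} = \frac{4 + u}{u}$
$\left(40 - \left(-40 + R{\left(-1 \right)}\right)\right) \left(c{\left(-4 \right)} - 68\right) = \left(40 + \left(40 - \left(-1\right)^{2}\right)\right) \left(\frac{4 - 4}{-4} - 68\right) = \left(40 + \left(40 - 1\right)\right) \left(\left(- \frac{1}{4}\right) 0 - 68\right) = \left(40 + \left(40 - 1\right)\right) \left(0 - 68\right) = \left(40 + 39\right) \left(-68\right) = 79 \left(-68\right) = -5372$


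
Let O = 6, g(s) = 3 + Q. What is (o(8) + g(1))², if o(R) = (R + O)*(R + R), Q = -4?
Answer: 49729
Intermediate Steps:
g(s) = -1 (g(s) = 3 - 4 = -1)
o(R) = 2*R*(6 + R) (o(R) = (R + 6)*(R + R) = (6 + R)*(2*R) = 2*R*(6 + R))
(o(8) + g(1))² = (2*8*(6 + 8) - 1)² = (2*8*14 - 1)² = (224 - 1)² = 223² = 49729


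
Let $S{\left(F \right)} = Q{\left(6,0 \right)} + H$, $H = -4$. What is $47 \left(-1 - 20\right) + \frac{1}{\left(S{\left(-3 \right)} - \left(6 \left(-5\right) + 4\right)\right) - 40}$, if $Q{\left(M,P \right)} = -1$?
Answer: $- \frac{18754}{19} \approx -987.05$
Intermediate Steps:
$S{\left(F \right)} = -5$ ($S{\left(F \right)} = -1 - 4 = -5$)
$47 \left(-1 - 20\right) + \frac{1}{\left(S{\left(-3 \right)} - \left(6 \left(-5\right) + 4\right)\right) - 40} = 47 \left(-1 - 20\right) + \frac{1}{\left(-5 - \left(6 \left(-5\right) + 4\right)\right) - 40} = 47 \left(-1 - 20\right) + \frac{1}{\left(-5 - \left(-30 + 4\right)\right) - 40} = 47 \left(-21\right) + \frac{1}{\left(-5 - -26\right) - 40} = -987 + \frac{1}{\left(-5 + 26\right) - 40} = -987 + \frac{1}{21 - 40} = -987 + \frac{1}{-19} = -987 - \frac{1}{19} = - \frac{18754}{19}$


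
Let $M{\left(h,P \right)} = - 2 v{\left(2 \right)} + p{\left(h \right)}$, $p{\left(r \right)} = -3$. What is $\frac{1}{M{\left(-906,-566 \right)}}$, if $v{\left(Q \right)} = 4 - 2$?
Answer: $- \frac{1}{7} \approx -0.14286$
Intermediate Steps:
$v{\left(Q \right)} = 2$ ($v{\left(Q \right)} = 4 - 2 = 2$)
$M{\left(h,P \right)} = -7$ ($M{\left(h,P \right)} = \left(-2\right) 2 - 3 = -4 - 3 = -7$)
$\frac{1}{M{\left(-906,-566 \right)}} = \frac{1}{-7} = - \frac{1}{7}$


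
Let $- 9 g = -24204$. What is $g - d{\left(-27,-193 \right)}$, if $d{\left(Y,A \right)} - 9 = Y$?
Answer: $\frac{8122}{3} \approx 2707.3$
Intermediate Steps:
$d{\left(Y,A \right)} = 9 + Y$
$g = \frac{8068}{3}$ ($g = \left(- \frac{1}{9}\right) \left(-24204\right) = \frac{8068}{3} \approx 2689.3$)
$g - d{\left(-27,-193 \right)} = \frac{8068}{3} - \left(9 - 27\right) = \frac{8068}{3} - -18 = \frac{8068}{3} + 18 = \frac{8122}{3}$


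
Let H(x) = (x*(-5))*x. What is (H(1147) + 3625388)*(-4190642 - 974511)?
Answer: 15250925161521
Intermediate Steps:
H(x) = -5*x**2 (H(x) = (-5*x)*x = -5*x**2)
(H(1147) + 3625388)*(-4190642 - 974511) = (-5*1147**2 + 3625388)*(-4190642 - 974511) = (-5*1315609 + 3625388)*(-5165153) = (-6578045 + 3625388)*(-5165153) = -2952657*(-5165153) = 15250925161521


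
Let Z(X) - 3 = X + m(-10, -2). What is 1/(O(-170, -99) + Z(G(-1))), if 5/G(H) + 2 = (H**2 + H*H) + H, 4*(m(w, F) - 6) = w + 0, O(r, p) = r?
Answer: -2/337 ≈ -0.0059347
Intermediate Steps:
m(w, F) = 6 + w/4 (m(w, F) = 6 + (w + 0)/4 = 6 + w/4)
G(H) = 5/(-2 + H + 2*H**2) (G(H) = 5/(-2 + ((H**2 + H*H) + H)) = 5/(-2 + ((H**2 + H**2) + H)) = 5/(-2 + (2*H**2 + H)) = 5/(-2 + (H + 2*H**2)) = 5/(-2 + H + 2*H**2))
Z(X) = 13/2 + X (Z(X) = 3 + (X + (6 + (1/4)*(-10))) = 3 + (X + (6 - 5/2)) = 3 + (X + 7/2) = 3 + (7/2 + X) = 13/2 + X)
1/(O(-170, -99) + Z(G(-1))) = 1/(-170 + (13/2 + 5/(-2 - 1 + 2*(-1)**2))) = 1/(-170 + (13/2 + 5/(-2 - 1 + 2*1))) = 1/(-170 + (13/2 + 5/(-2 - 1 + 2))) = 1/(-170 + (13/2 + 5/(-1))) = 1/(-170 + (13/2 + 5*(-1))) = 1/(-170 + (13/2 - 5)) = 1/(-170 + 3/2) = 1/(-337/2) = -2/337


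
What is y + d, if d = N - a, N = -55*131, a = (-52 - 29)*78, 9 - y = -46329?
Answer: 45451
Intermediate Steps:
y = 46338 (y = 9 - 1*(-46329) = 9 + 46329 = 46338)
a = -6318 (a = -81*78 = -6318)
N = -7205
d = -887 (d = -7205 - 1*(-6318) = -7205 + 6318 = -887)
y + d = 46338 - 887 = 45451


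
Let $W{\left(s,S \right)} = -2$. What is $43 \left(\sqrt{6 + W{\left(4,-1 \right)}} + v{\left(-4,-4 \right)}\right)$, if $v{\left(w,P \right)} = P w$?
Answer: $774$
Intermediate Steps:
$43 \left(\sqrt{6 + W{\left(4,-1 \right)}} + v{\left(-4,-4 \right)}\right) = 43 \left(\sqrt{6 - 2} - -16\right) = 43 \left(\sqrt{4} + 16\right) = 43 \left(2 + 16\right) = 43 \cdot 18 = 774$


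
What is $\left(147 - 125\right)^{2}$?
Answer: $484$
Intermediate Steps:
$\left(147 - 125\right)^{2} = 22^{2} = 484$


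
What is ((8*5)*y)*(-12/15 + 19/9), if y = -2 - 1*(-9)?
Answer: 3304/9 ≈ 367.11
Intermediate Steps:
y = 7 (y = -2 + 9 = 7)
((8*5)*y)*(-12/15 + 19/9) = ((8*5)*7)*(-12/15 + 19/9) = (40*7)*(-12*1/15 + 19*(⅑)) = 280*(-⅘ + 19/9) = 280*(59/45) = 3304/9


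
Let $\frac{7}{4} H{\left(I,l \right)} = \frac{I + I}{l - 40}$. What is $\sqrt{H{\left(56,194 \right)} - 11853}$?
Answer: $\frac{i \sqrt{70273973}}{77} \approx 108.87 i$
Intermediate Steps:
$H{\left(I,l \right)} = \frac{8 I}{7 \left(-40 + l\right)}$ ($H{\left(I,l \right)} = \frac{4 \frac{I + I}{l - 40}}{7} = \frac{4 \frac{2 I}{-40 + l}}{7} = \frac{8 I}{7 \left(-40 + l\right)}$)
$\sqrt{H{\left(56,194 \right)} - 11853} = \sqrt{\frac{8}{7} \cdot 56 \frac{1}{-40 + 194} - 11853} = \sqrt{\frac{8}{7} \cdot 56 \cdot \frac{1}{154} - 11853} = \sqrt{\frac{32}{77} - 11853} = \sqrt{- \frac{912649}{77}} = \frac{i \sqrt{70273973}}{77}$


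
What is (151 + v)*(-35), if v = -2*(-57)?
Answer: -9275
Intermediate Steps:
v = 114
(151 + v)*(-35) = (151 + 114)*(-35) = 265*(-35) = -9275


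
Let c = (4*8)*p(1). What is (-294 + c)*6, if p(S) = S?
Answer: -1572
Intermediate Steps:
c = 32 (c = (4*8)*1 = 32*1 = 32)
(-294 + c)*6 = (-294 + 32)*6 = -262*6 = -1572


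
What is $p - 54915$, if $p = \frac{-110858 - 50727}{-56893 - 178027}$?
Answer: $- \frac{2580094043}{46984} \approx -54914.0$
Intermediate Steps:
$p = \frac{32317}{46984}$ ($p = \frac{-110858 - 50727}{-234920} = \left(-161585\right) \left(- \frac{1}{234920}\right) = \frac{32317}{46984} \approx 0.68783$)
$p - 54915 = \frac{32317}{46984} - 54915 = - \frac{2580094043}{46984}$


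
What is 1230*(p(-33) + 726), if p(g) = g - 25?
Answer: 821640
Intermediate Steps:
p(g) = -25 + g
1230*(p(-33) + 726) = 1230*((-25 - 33) + 726) = 1230*(-58 + 726) = 1230*668 = 821640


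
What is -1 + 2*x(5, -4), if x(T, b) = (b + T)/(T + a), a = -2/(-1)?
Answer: -5/7 ≈ -0.71429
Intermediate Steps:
a = 2 (a = -2*(-1) = 2)
x(T, b) = (T + b)/(2 + T) (x(T, b) = (b + T)/(T + 2) = (T + b)/(2 + T))
-1 + 2*x(5, -4) = -1 + 2*((5 - 4)/(2 + 5)) = -1 + 2*(1/7) = -1 + 2/7 = -5/7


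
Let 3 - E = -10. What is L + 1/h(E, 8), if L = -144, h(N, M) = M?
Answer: -1151/8 ≈ -143.88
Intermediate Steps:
E = 13 (E = 3 - 1*(-10) = 3 + 10 = 13)
L + 1/h(E, 8) = -144 + 1/8 = -1151/8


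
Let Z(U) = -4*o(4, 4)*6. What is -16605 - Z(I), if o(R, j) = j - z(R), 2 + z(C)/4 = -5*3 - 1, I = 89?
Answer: -14781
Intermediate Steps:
z(C) = -72 (z(C) = -8 + 4*(-5*3 - 1) = -8 + 4*(-15 - 1) = -8 + 4*(-16) = -8 - 64 = -72)
o(R, j) = 72 + j (o(R, j) = j - 1*(-72) = j + 72 = 72 + j)
Z(U) = -1824 (Z(U) = -4*(72 + 4)*6 = -4*76*6 = -304*6 = -1824)
-16605 - Z(I) = -16605 - 1*(-1824) = -16605 + 1824 = -14781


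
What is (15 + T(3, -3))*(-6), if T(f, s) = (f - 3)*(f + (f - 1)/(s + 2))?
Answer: -90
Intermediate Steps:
T(f, s) = (-3 + f)*(f + (-1 + f)/(2 + s))
(15 + T(3, -3))*(-6) = (15 + (3 - 10*3 + 3*3² - 3*3² - 3*3*(-3))/(2 - 3))*(-6) = (15 + (3 - 30 + 3*9 - 3*9 + 27)/(-1))*(-6) = (15 - (3 - 30 + 27 - 27 + 27))*(-6) = (15 - 1*0)*(-6) = (15 + 0)*(-6) = 15*(-6) = -90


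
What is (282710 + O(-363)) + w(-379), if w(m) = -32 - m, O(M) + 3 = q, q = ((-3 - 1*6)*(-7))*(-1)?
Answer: 282991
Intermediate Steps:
q = -63 (q = ((-3 - 6)*(-7))*(-1) = -9*(-7)*(-1) = 63*(-1) = -63)
O(M) = -66 (O(M) = -3 - 63 = -66)
(282710 + O(-363)) + w(-379) = (282710 - 66) + (-32 - 1*(-379)) = 282644 + (-32 + 379) = 282644 + 347 = 282991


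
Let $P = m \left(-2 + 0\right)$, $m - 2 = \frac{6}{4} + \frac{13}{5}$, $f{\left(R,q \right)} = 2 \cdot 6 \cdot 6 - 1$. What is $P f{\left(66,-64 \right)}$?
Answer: $- \frac{4331}{5} \approx -866.2$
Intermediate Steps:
$f{\left(R,q \right)} = 71$ ($f{\left(R,q \right)} = 12 \cdot 6 - 1 = 72 - 1 = 71$)
$m = \frac{61}{10}$ ($m = 2 + \left(\frac{6}{4} + \frac{13}{5}\right) = 2 + \left(6 \cdot \frac{1}{4} + 13 \cdot \frac{1}{5}\right) = 2 + \left(\frac{3}{2} + \frac{13}{5}\right) = 2 + \frac{41}{10} = \frac{61}{10} \approx 6.1$)
$P = - \frac{61}{5}$ ($P = \frac{61 \left(-2 + 0\right)}{10} = \frac{61}{10} \left(-2\right) = - \frac{61}{5} \approx -12.2$)
$P f{\left(66,-64 \right)} = \left(- \frac{61}{5}\right) 71 = - \frac{4331}{5}$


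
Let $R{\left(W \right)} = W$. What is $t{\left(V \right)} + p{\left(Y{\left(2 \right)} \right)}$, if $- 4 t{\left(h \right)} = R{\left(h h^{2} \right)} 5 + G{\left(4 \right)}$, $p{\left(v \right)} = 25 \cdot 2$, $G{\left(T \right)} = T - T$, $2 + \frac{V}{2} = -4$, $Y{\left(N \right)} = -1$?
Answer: $2210$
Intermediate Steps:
$V = -12$ ($V = -4 + 2 \left(-4\right) = -4 - 8 = -12$)
$G{\left(T \right)} = 0$
$p{\left(v \right)} = 50$
$t{\left(h \right)} = - \frac{5 h^{3}}{4}$ ($t{\left(h \right)} = - \frac{h h^{2} \cdot 5 + 0}{4} = - \frac{h^{3} \cdot 5 + 0}{4} = - \frac{5 h^{3} + 0}{4} = - \frac{5 h^{3}}{4}$)
$t{\left(V \right)} + p{\left(Y{\left(2 \right)} \right)} = - \frac{5 \left(-12\right)^{3}}{4} + 50 = \left(- \frac{5}{4}\right) \left(-1728\right) + 50 = 2160 + 50 = 2210$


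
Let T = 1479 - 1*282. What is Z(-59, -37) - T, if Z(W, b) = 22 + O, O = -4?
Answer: -1179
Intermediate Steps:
Z(W, b) = 18 (Z(W, b) = 22 - 4 = 18)
T = 1197 (T = 1479 - 282 = 1197)
Z(-59, -37) - T = 18 - 1*1197 = 18 - 1197 = -1179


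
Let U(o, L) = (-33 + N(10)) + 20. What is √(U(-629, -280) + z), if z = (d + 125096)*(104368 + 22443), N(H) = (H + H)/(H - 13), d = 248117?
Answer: √425947623510/3 ≈ 2.1755e+5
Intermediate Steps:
N(H) = 2*H/(-13 + H) (N(H) = (2*H)/(-13 + H) = 2*H/(-13 + H))
z = 47327513743 (z = (248117 + 125096)*(104368 + 22443) = 373213*126811 = 47327513743)
U(o, L) = -59/3 (U(o, L) = (-33 + 2*10/(-13 + 10)) + 20 = (-33 + 2*10/(-3)) + 20 = (-33 + 2*10*(-⅓)) + 20 = (-33 - 20/3) + 20 = -119/3 + 20 = -59/3)
√(U(-629, -280) + z) = √(-59/3 + 47327513743) = √(141982541170/3) = √425947623510/3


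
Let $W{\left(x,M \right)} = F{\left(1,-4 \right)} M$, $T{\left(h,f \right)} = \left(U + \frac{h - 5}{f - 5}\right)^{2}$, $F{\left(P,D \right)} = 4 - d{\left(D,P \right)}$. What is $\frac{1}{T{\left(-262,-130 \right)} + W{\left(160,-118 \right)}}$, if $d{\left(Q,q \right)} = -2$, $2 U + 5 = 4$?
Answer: $- \frac{8100}{5717111} \approx -0.0014168$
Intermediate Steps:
$U = - \frac{1}{2}$ ($U = - \frac{5}{2} + \frac{1}{2} \cdot 4 = - \frac{5}{2} + 2 = - \frac{1}{2} \approx -0.5$)
$F{\left(P,D \right)} = 6$ ($F{\left(P,D \right)} = 4 - -2 = 4 + 2 = 6$)
$T{\left(h,f \right)} = \left(- \frac{1}{2} + \frac{-5 + h}{-5 + f}\right)^{2}$ ($T{\left(h,f \right)} = \left(- \frac{1}{2} + \frac{h - 5}{f - 5}\right)^{2} = \left(- \frac{1}{2} + \frac{-5 + h}{-5 + f}\right)^{2}$)
$W{\left(x,M \right)} = 6 M$
$\frac{1}{T{\left(-262,-130 \right)} + W{\left(160,-118 \right)}} = \frac{1}{\frac{\left(5 - 130 - -524\right)^{2}}{4 \left(-5 - 130\right)^{2}} + 6 \left(-118\right)} = \frac{1}{\frac{\left(5 - 130 + 524\right)^{2}}{4 \cdot 18225} - 708} = \frac{1}{\frac{1}{4} \cdot \frac{1}{18225} \cdot 399^{2} - 708} = \frac{1}{\frac{1}{4} \cdot \frac{1}{18225} \cdot 159201 - 708} = \frac{1}{\frac{17689}{8100} - 708} = \frac{1}{- \frac{5717111}{8100}} = - \frac{8100}{5717111}$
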